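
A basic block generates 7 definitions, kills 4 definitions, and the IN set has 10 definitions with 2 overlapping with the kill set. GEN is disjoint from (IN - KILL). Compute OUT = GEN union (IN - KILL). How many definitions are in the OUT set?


IN - KILL: 10 - 2 = 8 surviving definitions
OUT = GEN + surviving = 7 + 8 = 15

15


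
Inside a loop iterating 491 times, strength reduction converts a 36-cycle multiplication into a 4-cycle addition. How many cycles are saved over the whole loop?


Per-iteration saving = 36 - 4 = 32
Total saved = 491 * 32 = 15712

15712


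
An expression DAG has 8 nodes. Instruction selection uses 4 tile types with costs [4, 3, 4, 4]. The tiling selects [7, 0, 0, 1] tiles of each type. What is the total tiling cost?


Total cost = sum(count_i * cost_i)
= 7*4 + 0*3 + 0*4 + 1*4
= 32

32


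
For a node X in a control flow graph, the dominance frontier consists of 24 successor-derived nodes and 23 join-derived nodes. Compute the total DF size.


DF(X) = direct successor contributions + join point contributions
= 24 + 23 = 47

47


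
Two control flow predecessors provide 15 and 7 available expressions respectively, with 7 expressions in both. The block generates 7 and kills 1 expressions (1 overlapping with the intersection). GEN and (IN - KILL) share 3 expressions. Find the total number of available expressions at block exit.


IN = intersection of predecessors = 7
IN - KILL = 7 - 1 = 6
|OUT| = |GEN| + |IN - KILL| - |GEN ∩ (IN - KILL)| = 7 + 6 - 3 = 10

10


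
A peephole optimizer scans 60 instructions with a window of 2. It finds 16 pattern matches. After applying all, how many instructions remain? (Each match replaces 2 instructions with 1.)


Each match removes 1 instructions.
Total removed = 16 * 1 = 16
Remaining = 60 - 16 = 44

44


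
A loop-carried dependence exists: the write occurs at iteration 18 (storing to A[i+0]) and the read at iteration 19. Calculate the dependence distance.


Distance = read iteration - write iteration
= 19 - 18 = 1

1


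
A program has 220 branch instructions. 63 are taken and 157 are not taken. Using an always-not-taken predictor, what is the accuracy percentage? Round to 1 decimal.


Predictor: always-not-taken
Correct predictions = 157
Accuracy = 157 / 220 * 100 = 71.4%

71.4


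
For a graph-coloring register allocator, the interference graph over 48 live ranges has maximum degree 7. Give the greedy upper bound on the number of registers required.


Greedy coloring never needs more than (max_degree + 1) colors: when coloring a vertex, at most max_degree neighbors are already colored.
Upper bound = 7 + 1 = 8

8


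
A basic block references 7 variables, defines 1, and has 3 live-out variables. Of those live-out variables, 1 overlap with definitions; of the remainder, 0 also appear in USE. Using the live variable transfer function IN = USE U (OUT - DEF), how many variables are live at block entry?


OUT - DEF: 3 - 1 = 2
|IN| = |USE| + |OUT - DEF| - |USE ∩ (OUT - DEF)| = 7 + 2 - 0 = 9

9


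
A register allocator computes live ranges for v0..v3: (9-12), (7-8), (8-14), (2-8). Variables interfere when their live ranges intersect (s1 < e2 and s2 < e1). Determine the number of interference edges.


Check all pairs for overlapping intervals.
Two intervals (s1,e1) and (s2,e2) overlap if s1 < e2 and s2 < e1.
v0 (9-12) vs v1..v3: overlaps v2 -> 1
v1 (7-8) vs v2..v3: overlaps v3 -> 1
v2 (8-14) vs v3: overlaps none -> 0
Total overlapping pairs = 1 + 1 + 0 = 2

2


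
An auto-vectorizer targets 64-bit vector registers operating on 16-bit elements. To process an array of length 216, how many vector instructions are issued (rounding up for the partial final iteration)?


Width = 64 / 16 = 4 elements per vector op
Iterations = ceil(216 / 4) = 54

54


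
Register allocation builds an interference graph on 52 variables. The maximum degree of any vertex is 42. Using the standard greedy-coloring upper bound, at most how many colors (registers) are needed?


Greedy coloring never needs more than (max_degree + 1) colors: when coloring a vertex, at most max_degree neighbors are already colored.
Upper bound = 42 + 1 = 43

43


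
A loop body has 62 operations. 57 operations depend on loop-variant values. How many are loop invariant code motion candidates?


Invariant candidates = total - loop-dependent
= 62 - 57 = 5

5


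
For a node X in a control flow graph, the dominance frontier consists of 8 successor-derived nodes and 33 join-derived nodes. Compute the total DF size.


DF(X) = direct successor contributions + join point contributions
= 8 + 33 = 41

41


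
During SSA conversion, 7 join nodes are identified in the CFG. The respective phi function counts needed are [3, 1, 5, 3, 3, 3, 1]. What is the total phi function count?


Total phi functions = sum of phi functions at each join node
= 3 + 1 + 5 + 3 + 3 + 3 + 1 = 19

19


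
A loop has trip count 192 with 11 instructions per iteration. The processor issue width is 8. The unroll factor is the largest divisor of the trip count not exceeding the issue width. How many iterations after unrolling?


Largest divisor of 192 <= 8 is 8
New iterations = 192 / 8 = 24

24


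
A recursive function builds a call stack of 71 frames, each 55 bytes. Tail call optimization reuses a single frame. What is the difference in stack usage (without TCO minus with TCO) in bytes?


Without TCO: 71 * 55 = 3905 bytes
With TCO: reuse 1 frame = 55 bytes
Savings = 3905 - 55 = 3850

3850


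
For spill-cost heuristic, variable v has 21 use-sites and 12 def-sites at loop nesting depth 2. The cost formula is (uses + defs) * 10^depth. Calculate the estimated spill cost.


uses + defs = 21 + 12 = 33
10^2 = 100
Spill cost = 33 * 100 = 3300

3300


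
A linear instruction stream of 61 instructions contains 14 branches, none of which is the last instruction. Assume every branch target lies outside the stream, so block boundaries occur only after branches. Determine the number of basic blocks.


With no in-sequence branch targets, the leaders are the first instruction plus the instruction after each branch.
Number of basic blocks = branches + 1
= 14 + 1 = 15

15


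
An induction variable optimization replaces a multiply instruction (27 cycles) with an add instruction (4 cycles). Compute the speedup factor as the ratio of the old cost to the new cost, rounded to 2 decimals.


Ratio = mult_cost / add_cost = 27 / 4 = 6.75

6.75


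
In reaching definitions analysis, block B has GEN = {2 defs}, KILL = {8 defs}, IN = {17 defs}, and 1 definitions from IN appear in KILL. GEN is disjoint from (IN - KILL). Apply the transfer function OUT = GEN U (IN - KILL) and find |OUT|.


IN - KILL: 17 - 1 = 16 surviving definitions
OUT = GEN + surviving = 2 + 16 = 18

18


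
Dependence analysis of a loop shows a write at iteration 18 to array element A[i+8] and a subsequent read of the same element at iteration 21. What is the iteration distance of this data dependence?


Distance = read iteration - write iteration
= 21 - 18 = 3

3


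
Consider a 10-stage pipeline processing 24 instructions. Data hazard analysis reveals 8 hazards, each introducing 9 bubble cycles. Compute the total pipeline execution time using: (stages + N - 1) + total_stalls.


Base cycles = 10 + 24 - 1 = 33
Total stalls = 8 * 9 = 72
Total = 33 + 72 = 105

105


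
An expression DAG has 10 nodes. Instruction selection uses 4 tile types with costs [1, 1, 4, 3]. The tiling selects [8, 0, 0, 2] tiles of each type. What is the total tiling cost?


Total cost = sum(count_i * cost_i)
= 8*1 + 0*1 + 0*4 + 2*3
= 14

14


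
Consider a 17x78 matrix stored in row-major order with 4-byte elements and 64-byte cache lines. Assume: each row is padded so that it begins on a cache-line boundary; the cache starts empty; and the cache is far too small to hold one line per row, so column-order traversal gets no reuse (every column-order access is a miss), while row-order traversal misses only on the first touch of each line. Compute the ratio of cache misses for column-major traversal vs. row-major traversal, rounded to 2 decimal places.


Each row occupies 78 * 4 = 312 bytes and starts on a line boundary, so it spans ceil(312 / 64) = 5 cache lines.
Row-major traversal misses (one per line touched): 17 * ceil(78 * 4 / 64) = 85
Column-major traversal misses (no reuse, every access misses): 17 * 78 = 1326
Ratio = 1326 / 85 = 15.6

15.6


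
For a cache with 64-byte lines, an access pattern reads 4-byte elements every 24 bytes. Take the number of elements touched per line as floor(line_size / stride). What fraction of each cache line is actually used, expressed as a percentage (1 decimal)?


Elements per cache line = floor(64 / 24) = 2
Bytes used = 2 * 4 = 8
Utilization = 8 / 64 * 100 = 12.5%

12.5


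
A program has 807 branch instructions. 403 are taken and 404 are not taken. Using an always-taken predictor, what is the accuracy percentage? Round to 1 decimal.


Predictor: always-taken
Correct predictions = 403
Accuracy = 403 / 807 * 100 = 49.9%

49.9


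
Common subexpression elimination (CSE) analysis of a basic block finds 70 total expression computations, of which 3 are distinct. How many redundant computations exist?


CSE count = total expressions - unique expressions
= 70 - 3 = 67

67


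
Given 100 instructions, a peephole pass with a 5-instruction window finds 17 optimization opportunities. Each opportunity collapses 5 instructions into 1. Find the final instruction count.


Each match removes 4 instructions.
Total removed = 17 * 4 = 68
Remaining = 100 - 68 = 32

32


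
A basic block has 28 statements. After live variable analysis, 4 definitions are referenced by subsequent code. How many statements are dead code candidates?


Dead code = total statements - live definitions
= 28 - 4 = 24

24


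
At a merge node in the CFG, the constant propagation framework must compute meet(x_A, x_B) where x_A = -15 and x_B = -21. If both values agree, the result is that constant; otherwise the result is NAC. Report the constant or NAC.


Meet operation: if both paths give the same constant, result is that constant; if they differ, result is NAC (not-a-constant).
Path A: -15, Path B: -21 -> differ
Result: not-a-constant -> NAC

NAC


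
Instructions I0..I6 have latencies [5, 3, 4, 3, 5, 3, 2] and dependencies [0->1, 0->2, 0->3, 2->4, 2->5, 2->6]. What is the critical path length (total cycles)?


Compute longest path through dependency graph: dist(Ik) = max over predecessors of dist + latency(Ik).
dist(I0) = latency 5 = 5
dist(I1) = dist(I0) + 3 = 5 + 3 = 8
dist(I2) = dist(I0) + 4 = 5 + 4 = 9
dist(I3) = dist(I0) + 3 = 5 + 3 = 8
dist(I4) = dist(I2) + 5 = 9 + 5 = 14
dist(I5) = dist(I2) + 3 = 9 + 3 = 12
dist(I6) = dist(I2) + 2 = 9 + 2 = 11
Critical path = max dist = 14

14


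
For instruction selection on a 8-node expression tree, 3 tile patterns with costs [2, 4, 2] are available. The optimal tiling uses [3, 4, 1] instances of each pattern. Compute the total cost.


Total cost = sum(count_i * cost_i)
= 3*2 + 4*4 + 1*2
= 24

24


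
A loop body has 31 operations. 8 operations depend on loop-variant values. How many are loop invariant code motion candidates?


Invariant candidates = total - loop-dependent
= 31 - 8 = 23

23


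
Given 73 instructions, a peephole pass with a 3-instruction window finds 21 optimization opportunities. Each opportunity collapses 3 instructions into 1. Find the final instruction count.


Each match removes 2 instructions.
Total removed = 21 * 2 = 42
Remaining = 73 - 42 = 31

31


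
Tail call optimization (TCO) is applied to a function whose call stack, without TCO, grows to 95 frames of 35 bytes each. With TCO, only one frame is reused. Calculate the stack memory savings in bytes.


Without TCO: 95 * 35 = 3325 bytes
With TCO: reuse 1 frame = 35 bytes
Savings = 3325 - 35 = 3290

3290


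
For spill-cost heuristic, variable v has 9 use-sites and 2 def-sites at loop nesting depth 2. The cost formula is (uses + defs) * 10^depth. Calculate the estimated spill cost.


uses + defs = 9 + 2 = 11
10^2 = 100
Spill cost = 11 * 100 = 1100

1100


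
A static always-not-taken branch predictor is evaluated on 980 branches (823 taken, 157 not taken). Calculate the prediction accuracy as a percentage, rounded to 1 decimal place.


Predictor: always-not-taken
Correct predictions = 157
Accuracy = 157 / 980 * 100 = 16.0%

16.0


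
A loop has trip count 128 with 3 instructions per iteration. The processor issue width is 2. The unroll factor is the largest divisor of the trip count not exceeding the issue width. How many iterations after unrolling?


Largest divisor of 128 <= 2 is 2
New iterations = 128 / 2 = 64

64


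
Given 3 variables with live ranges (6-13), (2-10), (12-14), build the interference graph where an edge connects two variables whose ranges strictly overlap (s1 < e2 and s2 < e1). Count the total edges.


Check all pairs for overlapping intervals.
Two intervals (s1,e1) and (s2,e2) overlap if s1 < e2 and s2 < e1.
v0 (6-13) vs v1..v2: overlaps v1, v2 -> 2
v1 (2-10) vs v2: overlaps none -> 0
Total overlapping pairs = 2 + 0 = 2

2


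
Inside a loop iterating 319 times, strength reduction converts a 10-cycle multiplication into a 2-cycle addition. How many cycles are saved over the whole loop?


Per-iteration saving = 10 - 2 = 8
Total saved = 319 * 8 = 2552

2552


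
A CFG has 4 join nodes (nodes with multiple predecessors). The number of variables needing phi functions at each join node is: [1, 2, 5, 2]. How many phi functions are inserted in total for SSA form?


Total phi functions = sum of phi functions at each join node
= 1 + 2 + 5 + 2 = 10

10


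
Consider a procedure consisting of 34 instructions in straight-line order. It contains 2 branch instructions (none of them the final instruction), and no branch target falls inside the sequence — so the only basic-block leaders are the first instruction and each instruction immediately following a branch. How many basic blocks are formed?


With no in-sequence branch targets, the leaders are the first instruction plus the instruction after each branch.
Number of basic blocks = branches + 1
= 2 + 1 = 3

3


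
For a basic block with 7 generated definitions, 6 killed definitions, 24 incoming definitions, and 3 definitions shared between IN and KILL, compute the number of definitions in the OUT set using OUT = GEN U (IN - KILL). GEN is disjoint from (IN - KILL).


IN - KILL: 24 - 3 = 21 surviving definitions
OUT = GEN + surviving = 7 + 21 = 28

28


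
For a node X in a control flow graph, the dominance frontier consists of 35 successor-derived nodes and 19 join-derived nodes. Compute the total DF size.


DF(X) = direct successor contributions + join point contributions
= 35 + 19 = 54

54


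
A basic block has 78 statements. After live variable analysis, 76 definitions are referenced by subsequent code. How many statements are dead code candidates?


Dead code = total statements - live definitions
= 78 - 76 = 2

2


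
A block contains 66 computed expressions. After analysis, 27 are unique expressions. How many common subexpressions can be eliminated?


CSE count = total expressions - unique expressions
= 66 - 27 = 39

39


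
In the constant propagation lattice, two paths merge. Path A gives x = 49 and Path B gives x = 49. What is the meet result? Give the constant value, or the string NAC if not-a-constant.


Meet operation: if both paths give the same constant, result is that constant; if they differ, result is NAC (not-a-constant).
Path A: 49, Path B: 49 -> equal
Result: constant -> 49

49


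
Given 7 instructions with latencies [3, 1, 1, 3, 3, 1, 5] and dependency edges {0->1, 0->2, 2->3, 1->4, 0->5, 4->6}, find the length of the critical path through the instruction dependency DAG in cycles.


Compute longest path through dependency graph: dist(Ik) = max over predecessors of dist + latency(Ik).
dist(I0) = latency 3 = 3
dist(I1) = dist(I0) + 1 = 3 + 1 = 4
dist(I2) = dist(I0) + 1 = 3 + 1 = 4
dist(I3) = dist(I2) + 3 = 4 + 3 = 7
dist(I4) = dist(I1) + 3 = 4 + 3 = 7
dist(I5) = dist(I0) + 1 = 3 + 1 = 4
dist(I6) = dist(I4) + 5 = 7 + 5 = 12
Critical path = max dist = 12

12


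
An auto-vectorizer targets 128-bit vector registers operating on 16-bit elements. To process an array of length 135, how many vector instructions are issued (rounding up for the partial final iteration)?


Width = 128 / 16 = 8 elements per vector op
Iterations = ceil(135 / 8) = 17

17


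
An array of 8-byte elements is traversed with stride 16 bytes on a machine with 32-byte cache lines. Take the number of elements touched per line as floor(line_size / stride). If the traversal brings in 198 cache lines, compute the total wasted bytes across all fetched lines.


Elements per line = floor(32 / 16) = 2
Bytes used per line = 2 * 8 = 16
Wasted per line = 32 - 16 = 16
Total wasted = 16 * 198 = 3168

3168


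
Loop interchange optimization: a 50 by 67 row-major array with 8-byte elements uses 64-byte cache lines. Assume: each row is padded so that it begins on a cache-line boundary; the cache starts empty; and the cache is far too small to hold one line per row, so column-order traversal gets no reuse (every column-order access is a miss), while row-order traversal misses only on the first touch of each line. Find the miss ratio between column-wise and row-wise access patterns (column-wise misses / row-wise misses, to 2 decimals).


Each row occupies 67 * 8 = 536 bytes and starts on a line boundary, so it spans ceil(536 / 64) = 9 cache lines.
Row-major traversal misses (one per line touched): 50 * ceil(67 * 8 / 64) = 450
Column-major traversal misses (no reuse, every access misses): 50 * 67 = 3350
Ratio = 3350 / 450 = 7.44

7.44


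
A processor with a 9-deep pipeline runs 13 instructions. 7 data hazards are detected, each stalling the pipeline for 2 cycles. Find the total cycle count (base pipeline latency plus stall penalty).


Base cycles = 9 + 13 - 1 = 21
Total stalls = 7 * 2 = 14
Total = 21 + 14 = 35

35


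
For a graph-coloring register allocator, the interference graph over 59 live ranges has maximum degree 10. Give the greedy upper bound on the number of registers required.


Greedy coloring never needs more than (max_degree + 1) colors: when coloring a vertex, at most max_degree neighbors are already colored.
Upper bound = 10 + 1 = 11

11


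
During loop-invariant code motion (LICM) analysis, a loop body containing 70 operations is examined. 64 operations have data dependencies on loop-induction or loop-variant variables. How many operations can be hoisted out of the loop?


Invariant candidates = total - loop-dependent
= 70 - 64 = 6

6


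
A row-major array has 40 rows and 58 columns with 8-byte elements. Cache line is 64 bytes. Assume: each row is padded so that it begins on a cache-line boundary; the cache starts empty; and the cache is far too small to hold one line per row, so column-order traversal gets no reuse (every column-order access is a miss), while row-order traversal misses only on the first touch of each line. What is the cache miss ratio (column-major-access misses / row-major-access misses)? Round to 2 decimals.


Each row occupies 58 * 8 = 464 bytes and starts on a line boundary, so it spans ceil(464 / 64) = 8 cache lines.
Row-major traversal misses (one per line touched): 40 * ceil(58 * 8 / 64) = 320
Column-major traversal misses (no reuse, every access misses): 40 * 58 = 2320
Ratio = 2320 / 320 = 7.25

7.25


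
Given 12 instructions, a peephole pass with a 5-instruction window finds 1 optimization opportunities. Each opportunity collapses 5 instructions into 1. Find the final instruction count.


Each match removes 4 instructions.
Total removed = 1 * 4 = 4
Remaining = 12 - 4 = 8

8


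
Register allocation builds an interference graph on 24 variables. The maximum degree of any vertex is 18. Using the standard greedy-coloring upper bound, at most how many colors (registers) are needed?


Greedy coloring never needs more than (max_degree + 1) colors: when coloring a vertex, at most max_degree neighbors are already colored.
Upper bound = 18 + 1 = 19

19


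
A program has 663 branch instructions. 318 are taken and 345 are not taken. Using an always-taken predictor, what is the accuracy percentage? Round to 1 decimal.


Predictor: always-taken
Correct predictions = 318
Accuracy = 318 / 663 * 100 = 48.0%

48.0


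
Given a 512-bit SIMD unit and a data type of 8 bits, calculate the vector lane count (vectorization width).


Width = SIMD bits / data type bits
= 512 / 8 = 64

64


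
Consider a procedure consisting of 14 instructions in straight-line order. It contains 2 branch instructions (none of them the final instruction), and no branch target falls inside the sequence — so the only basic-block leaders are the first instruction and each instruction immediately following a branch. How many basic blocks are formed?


With no in-sequence branch targets, the leaders are the first instruction plus the instruction after each branch.
Number of basic blocks = branches + 1
= 2 + 1 = 3

3


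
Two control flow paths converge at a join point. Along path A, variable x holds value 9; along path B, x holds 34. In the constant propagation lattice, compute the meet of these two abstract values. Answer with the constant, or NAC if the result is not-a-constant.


Meet operation: if both paths give the same constant, result is that constant; if they differ, result is NAC (not-a-constant).
Path A: 9, Path B: 34 -> differ
Result: not-a-constant -> NAC

NAC


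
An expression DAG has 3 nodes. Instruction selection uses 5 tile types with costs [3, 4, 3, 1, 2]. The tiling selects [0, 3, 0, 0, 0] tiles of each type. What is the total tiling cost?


Total cost = sum(count_i * cost_i)
= 0*3 + 3*4 + 0*3 + 0*1 + 0*2
= 12

12


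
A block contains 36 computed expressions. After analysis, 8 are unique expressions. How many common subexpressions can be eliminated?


CSE count = total expressions - unique expressions
= 36 - 8 = 28

28


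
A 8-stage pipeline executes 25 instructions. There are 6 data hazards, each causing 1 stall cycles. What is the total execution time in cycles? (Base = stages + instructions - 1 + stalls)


Base cycles = 8 + 25 - 1 = 32
Total stalls = 6 * 1 = 6
Total = 32 + 6 = 38

38


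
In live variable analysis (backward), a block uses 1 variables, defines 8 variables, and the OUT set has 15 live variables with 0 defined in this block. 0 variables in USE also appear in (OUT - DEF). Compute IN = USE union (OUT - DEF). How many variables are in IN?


OUT - DEF: 15 - 0 = 15
|IN| = |USE| + |OUT - DEF| - |USE ∩ (OUT - DEF)| = 1 + 15 - 0 = 16

16


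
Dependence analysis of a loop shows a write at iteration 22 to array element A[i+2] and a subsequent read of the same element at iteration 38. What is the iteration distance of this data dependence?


Distance = read iteration - write iteration
= 38 - 22 = 16

16


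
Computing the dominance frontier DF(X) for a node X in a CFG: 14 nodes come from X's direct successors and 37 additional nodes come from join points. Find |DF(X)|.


DF(X) = direct successor contributions + join point contributions
= 14 + 37 = 51

51


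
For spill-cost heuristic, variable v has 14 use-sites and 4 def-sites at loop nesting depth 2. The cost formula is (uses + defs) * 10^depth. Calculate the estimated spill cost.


uses + defs = 14 + 4 = 18
10^2 = 100
Spill cost = 18 * 100 = 1800

1800


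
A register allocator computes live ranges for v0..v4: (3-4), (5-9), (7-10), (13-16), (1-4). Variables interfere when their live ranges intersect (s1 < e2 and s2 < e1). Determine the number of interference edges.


Check all pairs for overlapping intervals.
Two intervals (s1,e1) and (s2,e2) overlap if s1 < e2 and s2 < e1.
v0 (3-4) vs v1..v4: overlaps v4 -> 1
v1 (5-9) vs v2..v4: overlaps v2 -> 1
v2 (7-10) vs v3..v4: overlaps none -> 0
v3 (13-16) vs v4: overlaps none -> 0
Total overlapping pairs = 1 + 1 + 0 + 0 = 2

2


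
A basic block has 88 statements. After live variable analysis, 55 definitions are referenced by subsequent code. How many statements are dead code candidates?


Dead code = total statements - live definitions
= 88 - 55 = 33

33


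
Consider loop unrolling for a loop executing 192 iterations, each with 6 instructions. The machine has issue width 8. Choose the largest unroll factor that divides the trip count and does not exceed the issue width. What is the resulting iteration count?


Largest divisor of 192 <= 8 is 8
New iterations = 192 / 8 = 24

24


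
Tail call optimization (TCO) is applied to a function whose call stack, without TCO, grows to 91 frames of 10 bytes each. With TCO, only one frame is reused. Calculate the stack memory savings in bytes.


Without TCO: 91 * 10 = 910 bytes
With TCO: reuse 1 frame = 10 bytes
Savings = 910 - 10 = 900

900


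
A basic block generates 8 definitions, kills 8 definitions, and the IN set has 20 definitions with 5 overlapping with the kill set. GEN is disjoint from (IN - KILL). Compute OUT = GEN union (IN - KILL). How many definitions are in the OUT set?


IN - KILL: 20 - 5 = 15 surviving definitions
OUT = GEN + surviving = 8 + 15 = 23

23


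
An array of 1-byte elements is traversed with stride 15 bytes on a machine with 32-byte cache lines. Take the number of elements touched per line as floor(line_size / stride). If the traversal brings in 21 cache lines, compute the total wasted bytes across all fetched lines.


Elements per line = floor(32 / 15) = 2
Bytes used per line = 2 * 1 = 2
Wasted per line = 32 - 2 = 30
Total wasted = 30 * 21 = 630

630


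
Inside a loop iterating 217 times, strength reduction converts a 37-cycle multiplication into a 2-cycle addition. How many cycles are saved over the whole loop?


Per-iteration saving = 37 - 2 = 35
Total saved = 217 * 35 = 7595

7595


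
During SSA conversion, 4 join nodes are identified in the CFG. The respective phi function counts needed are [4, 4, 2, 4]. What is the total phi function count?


Total phi functions = sum of phi functions at each join node
= 4 + 4 + 2 + 4 = 14

14


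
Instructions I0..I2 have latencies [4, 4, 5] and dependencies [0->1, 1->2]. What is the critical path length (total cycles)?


Compute longest path through dependency graph: dist(Ik) = max over predecessors of dist + latency(Ik).
dist(I0) = latency 4 = 4
dist(I1) = dist(I0) + 4 = 4 + 4 = 8
dist(I2) = dist(I1) + 5 = 8 + 5 = 13
Critical path = max dist = 13

13


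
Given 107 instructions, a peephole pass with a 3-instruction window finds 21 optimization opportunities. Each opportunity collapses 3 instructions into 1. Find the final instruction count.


Each match removes 2 instructions.
Total removed = 21 * 2 = 42
Remaining = 107 - 42 = 65

65


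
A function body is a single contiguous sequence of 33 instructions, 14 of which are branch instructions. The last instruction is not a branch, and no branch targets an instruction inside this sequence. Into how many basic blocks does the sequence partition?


With no in-sequence branch targets, the leaders are the first instruction plus the instruction after each branch.
Number of basic blocks = branches + 1
= 14 + 1 = 15

15


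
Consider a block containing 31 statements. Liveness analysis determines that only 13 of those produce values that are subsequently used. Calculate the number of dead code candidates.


Dead code = total statements - live definitions
= 31 - 13 = 18

18


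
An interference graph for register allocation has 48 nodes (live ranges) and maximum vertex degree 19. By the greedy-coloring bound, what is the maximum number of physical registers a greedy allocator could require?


Greedy coloring never needs more than (max_degree + 1) colors: when coloring a vertex, at most max_degree neighbors are already colored.
Upper bound = 19 + 1 = 20

20


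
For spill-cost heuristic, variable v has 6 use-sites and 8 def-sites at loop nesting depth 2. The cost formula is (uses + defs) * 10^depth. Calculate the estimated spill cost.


uses + defs = 6 + 8 = 14
10^2 = 100
Spill cost = 14 * 100 = 1400

1400


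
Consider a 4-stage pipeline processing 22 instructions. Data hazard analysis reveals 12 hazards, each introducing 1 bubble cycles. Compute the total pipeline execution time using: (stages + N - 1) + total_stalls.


Base cycles = 4 + 22 - 1 = 25
Total stalls = 12 * 1 = 12
Total = 25 + 12 = 37

37


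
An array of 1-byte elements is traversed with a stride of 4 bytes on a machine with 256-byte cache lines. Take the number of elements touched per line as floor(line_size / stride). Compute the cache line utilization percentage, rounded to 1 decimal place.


Elements per cache line = floor(256 / 4) = 64
Bytes used = 64 * 1 = 64
Utilization = 64 / 256 * 100 = 25.0%

25.0


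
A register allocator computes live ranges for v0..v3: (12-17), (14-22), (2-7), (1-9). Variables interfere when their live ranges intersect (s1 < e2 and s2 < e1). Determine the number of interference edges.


Check all pairs for overlapping intervals.
Two intervals (s1,e1) and (s2,e2) overlap if s1 < e2 and s2 < e1.
v0 (12-17) vs v1..v3: overlaps v1 -> 1
v1 (14-22) vs v2..v3: overlaps none -> 0
v2 (2-7) vs v3: overlaps v3 -> 1
Total overlapping pairs = 1 + 0 + 1 = 2

2


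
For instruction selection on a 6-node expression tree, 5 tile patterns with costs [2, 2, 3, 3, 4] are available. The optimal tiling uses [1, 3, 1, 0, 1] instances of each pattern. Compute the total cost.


Total cost = sum(count_i * cost_i)
= 1*2 + 3*2 + 1*3 + 0*3 + 1*4
= 15

15


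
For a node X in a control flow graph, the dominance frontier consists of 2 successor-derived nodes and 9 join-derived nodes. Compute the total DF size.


DF(X) = direct successor contributions + join point contributions
= 2 + 9 = 11

11


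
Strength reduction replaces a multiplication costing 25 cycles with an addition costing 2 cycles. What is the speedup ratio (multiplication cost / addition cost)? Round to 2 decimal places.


Ratio = mult_cost / add_cost = 25 / 2 = 12.5

12.5


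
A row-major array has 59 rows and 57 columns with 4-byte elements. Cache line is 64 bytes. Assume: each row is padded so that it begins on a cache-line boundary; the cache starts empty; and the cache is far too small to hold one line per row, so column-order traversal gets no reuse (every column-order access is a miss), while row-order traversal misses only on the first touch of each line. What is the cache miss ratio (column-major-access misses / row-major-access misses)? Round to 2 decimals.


Each row occupies 57 * 4 = 228 bytes and starts on a line boundary, so it spans ceil(228 / 64) = 4 cache lines.
Row-major traversal misses (one per line touched): 59 * ceil(57 * 4 / 64) = 236
Column-major traversal misses (no reuse, every access misses): 59 * 57 = 3363
Ratio = 3363 / 236 = 14.25

14.25


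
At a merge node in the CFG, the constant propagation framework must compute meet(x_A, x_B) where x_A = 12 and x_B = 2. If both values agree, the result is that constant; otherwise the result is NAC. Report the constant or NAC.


Meet operation: if both paths give the same constant, result is that constant; if they differ, result is NAC (not-a-constant).
Path A: 12, Path B: 2 -> differ
Result: not-a-constant -> NAC

NAC


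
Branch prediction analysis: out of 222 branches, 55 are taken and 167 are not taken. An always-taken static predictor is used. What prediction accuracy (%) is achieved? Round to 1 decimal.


Predictor: always-taken
Correct predictions = 55
Accuracy = 55 / 222 * 100 = 24.8%

24.8


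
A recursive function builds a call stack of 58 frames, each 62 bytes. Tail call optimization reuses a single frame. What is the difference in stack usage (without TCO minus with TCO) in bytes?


Without TCO: 58 * 62 = 3596 bytes
With TCO: reuse 1 frame = 62 bytes
Savings = 3596 - 62 = 3534

3534


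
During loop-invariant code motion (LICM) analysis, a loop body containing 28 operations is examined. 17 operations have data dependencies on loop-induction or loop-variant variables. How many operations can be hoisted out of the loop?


Invariant candidates = total - loop-dependent
= 28 - 17 = 11

11


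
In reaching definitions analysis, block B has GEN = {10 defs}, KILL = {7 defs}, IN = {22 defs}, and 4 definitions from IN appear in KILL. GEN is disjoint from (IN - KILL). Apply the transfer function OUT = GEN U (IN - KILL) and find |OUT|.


IN - KILL: 22 - 4 = 18 surviving definitions
OUT = GEN + surviving = 10 + 18 = 28

28


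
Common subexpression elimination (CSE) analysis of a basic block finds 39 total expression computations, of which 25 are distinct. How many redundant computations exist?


CSE count = total expressions - unique expressions
= 39 - 25 = 14

14


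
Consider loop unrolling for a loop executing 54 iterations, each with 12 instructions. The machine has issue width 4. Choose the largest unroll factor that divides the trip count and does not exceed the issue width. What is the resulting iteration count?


Largest divisor of 54 <= 4 is 3
New iterations = 54 / 3 = 18

18


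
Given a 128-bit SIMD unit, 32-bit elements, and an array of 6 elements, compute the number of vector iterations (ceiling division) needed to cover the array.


Width = 128 / 32 = 4 elements per vector op
Iterations = ceil(6 / 4) = 2

2


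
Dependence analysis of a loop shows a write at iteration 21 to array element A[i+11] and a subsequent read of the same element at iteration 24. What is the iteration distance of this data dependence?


Distance = read iteration - write iteration
= 24 - 21 = 3

3


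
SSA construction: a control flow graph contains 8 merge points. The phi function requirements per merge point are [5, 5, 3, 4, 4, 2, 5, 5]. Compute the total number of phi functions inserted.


Total phi functions = sum of phi functions at each join node
= 5 + 5 + 3 + 4 + 4 + 2 + 5 + 5 = 33

33


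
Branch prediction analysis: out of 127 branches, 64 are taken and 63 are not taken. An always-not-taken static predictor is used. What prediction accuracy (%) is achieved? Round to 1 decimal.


Predictor: always-not-taken
Correct predictions = 63
Accuracy = 63 / 127 * 100 = 49.6%

49.6


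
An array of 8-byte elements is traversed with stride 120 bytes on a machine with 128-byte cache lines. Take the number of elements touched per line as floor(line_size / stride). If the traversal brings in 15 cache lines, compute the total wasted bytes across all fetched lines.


Elements per line = floor(128 / 120) = 1
Bytes used per line = 1 * 8 = 8
Wasted per line = 128 - 8 = 120
Total wasted = 120 * 15 = 1800

1800


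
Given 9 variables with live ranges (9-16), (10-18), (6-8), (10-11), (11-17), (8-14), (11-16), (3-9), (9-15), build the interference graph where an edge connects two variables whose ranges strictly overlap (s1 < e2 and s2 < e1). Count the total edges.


Check all pairs for overlapping intervals.
Two intervals (s1,e1) and (s2,e2) overlap if s1 < e2 and s2 < e1.
v0 (9-16) vs v1..v8: overlaps v1, v3, v4, v5, v6, v8 -> 6
v1 (10-18) vs v2..v8: overlaps v3, v4, v5, v6, v8 -> 5
v2 (6-8) vs v3..v8: overlaps v7 -> 1
v3 (10-11) vs v4..v8: overlaps v5, v8 -> 2
v4 (11-17) vs v5..v8: overlaps v5, v6, v8 -> 3
v5 (8-14) vs v6..v8: overlaps v6, v7, v8 -> 3
v6 (11-16) vs v7..v8: overlaps v8 -> 1
v7 (3-9) vs v8: overlaps none -> 0
Total overlapping pairs = 6 + 5 + 1 + 2 + 3 + 3 + 1 + 0 = 21

21


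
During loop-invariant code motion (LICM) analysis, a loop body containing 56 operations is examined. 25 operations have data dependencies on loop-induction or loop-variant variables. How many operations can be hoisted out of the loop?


Invariant candidates = total - loop-dependent
= 56 - 25 = 31

31


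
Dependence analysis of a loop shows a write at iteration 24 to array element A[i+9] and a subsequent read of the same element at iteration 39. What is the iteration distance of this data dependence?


Distance = read iteration - write iteration
= 39 - 24 = 15

15


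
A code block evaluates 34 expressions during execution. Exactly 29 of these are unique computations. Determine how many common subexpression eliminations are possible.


CSE count = total expressions - unique expressions
= 34 - 29 = 5

5


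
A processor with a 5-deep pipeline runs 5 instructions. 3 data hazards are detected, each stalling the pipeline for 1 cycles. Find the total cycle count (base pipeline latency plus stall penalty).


Base cycles = 5 + 5 - 1 = 9
Total stalls = 3 * 1 = 3
Total = 9 + 3 = 12

12


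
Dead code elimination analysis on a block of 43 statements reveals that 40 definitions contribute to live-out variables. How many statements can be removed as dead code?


Dead code = total statements - live definitions
= 43 - 40 = 3

3


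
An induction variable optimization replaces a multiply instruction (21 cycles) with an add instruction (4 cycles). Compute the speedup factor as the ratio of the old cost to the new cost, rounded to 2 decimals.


Ratio = mult_cost / add_cost = 21 / 4 = 5.25

5.25


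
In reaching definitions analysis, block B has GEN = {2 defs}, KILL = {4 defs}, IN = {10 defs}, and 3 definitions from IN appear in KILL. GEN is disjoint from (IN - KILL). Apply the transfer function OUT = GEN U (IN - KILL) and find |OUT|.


IN - KILL: 10 - 3 = 7 surviving definitions
OUT = GEN + surviving = 2 + 7 = 9

9


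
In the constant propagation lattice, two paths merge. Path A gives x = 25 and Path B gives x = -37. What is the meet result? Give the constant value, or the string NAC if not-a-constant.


Meet operation: if both paths give the same constant, result is that constant; if they differ, result is NAC (not-a-constant).
Path A: 25, Path B: -37 -> differ
Result: not-a-constant -> NAC

NAC


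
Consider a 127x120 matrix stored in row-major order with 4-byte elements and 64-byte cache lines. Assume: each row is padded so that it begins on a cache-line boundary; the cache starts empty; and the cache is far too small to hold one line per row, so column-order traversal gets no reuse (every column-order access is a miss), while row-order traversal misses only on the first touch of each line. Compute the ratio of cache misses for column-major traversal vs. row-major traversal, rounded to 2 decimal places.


Each row occupies 120 * 4 = 480 bytes and starts on a line boundary, so it spans ceil(480 / 64) = 8 cache lines.
Row-major traversal misses (one per line touched): 127 * ceil(120 * 4 / 64) = 1016
Column-major traversal misses (no reuse, every access misses): 127 * 120 = 15240
Ratio = 15240 / 1016 = 15.0

15.0


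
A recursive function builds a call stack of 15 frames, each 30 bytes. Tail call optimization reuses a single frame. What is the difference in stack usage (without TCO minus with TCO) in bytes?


Without TCO: 15 * 30 = 450 bytes
With TCO: reuse 1 frame = 30 bytes
Savings = 450 - 30 = 420

420


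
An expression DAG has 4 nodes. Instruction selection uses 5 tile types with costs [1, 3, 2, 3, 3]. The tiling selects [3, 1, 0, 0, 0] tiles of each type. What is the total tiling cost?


Total cost = sum(count_i * cost_i)
= 3*1 + 1*3 + 0*2 + 0*3 + 0*3
= 6

6


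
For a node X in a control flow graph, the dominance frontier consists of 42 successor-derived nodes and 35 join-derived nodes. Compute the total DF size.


DF(X) = direct successor contributions + join point contributions
= 42 + 35 = 77

77


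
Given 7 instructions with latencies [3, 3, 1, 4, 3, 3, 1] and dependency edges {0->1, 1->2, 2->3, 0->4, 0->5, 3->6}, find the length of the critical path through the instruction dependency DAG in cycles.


Compute longest path through dependency graph: dist(Ik) = max over predecessors of dist + latency(Ik).
dist(I0) = latency 3 = 3
dist(I1) = dist(I0) + 3 = 3 + 3 = 6
dist(I2) = dist(I1) + 1 = 6 + 1 = 7
dist(I3) = dist(I2) + 4 = 7 + 4 = 11
dist(I4) = dist(I0) + 3 = 3 + 3 = 6
dist(I5) = dist(I0) + 3 = 3 + 3 = 6
dist(I6) = dist(I3) + 1 = 11 + 1 = 12
Critical path = max dist = 12

12
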